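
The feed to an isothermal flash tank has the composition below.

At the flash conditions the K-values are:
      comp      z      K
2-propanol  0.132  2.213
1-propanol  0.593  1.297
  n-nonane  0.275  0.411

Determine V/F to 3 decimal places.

V/F = 0.574

Material balance + equilibrium reduce to Σ zᵢ(Kᵢ−1)/(1+V/F(Kᵢ−1)) = 0.
g(0) = ΣzᵢKᵢ − 1 = 0.174 and g(1) = 1 − Σzᵢ/Kᵢ = -0.186, so a root lies in (0, 1).
Newton–Raphson from V/F = 0.49:
  V/F = 0.490: g = 0.0265, g' = -0.305 → V/F = 0.577
  V/F = 0.577: g = -0.0008, g' = -0.324 → V/F = 0.574
Converged at V/F = 0.574.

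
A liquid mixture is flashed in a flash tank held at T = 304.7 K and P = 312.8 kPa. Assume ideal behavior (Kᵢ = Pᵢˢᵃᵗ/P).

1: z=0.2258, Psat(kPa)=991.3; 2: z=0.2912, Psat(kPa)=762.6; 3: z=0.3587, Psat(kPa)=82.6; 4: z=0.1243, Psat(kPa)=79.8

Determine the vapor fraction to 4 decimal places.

Raoult's law: Kᵢ = Pᵢˢᵃᵗ/P = Pᵢˢᵃᵗ/312.8.
  K_1 = 991.3/312.8 = 3.169118, K_2 = 762.6/312.8 = 2.437980, K_3 = 82.6/312.8 = 0.264066, K_4 = 79.8/312.8 = 0.255115
Newton–Raphson from ψ = 0.5:
  ψ = 0.5000: g = -0.08665, g' = -1.1097 → ψ = 0.4219
  ψ = 0.4219: g = -0.00152, g' = -1.0782 → ψ = 0.4205
Converged at ψ = 0.4205.

ψ = 0.4205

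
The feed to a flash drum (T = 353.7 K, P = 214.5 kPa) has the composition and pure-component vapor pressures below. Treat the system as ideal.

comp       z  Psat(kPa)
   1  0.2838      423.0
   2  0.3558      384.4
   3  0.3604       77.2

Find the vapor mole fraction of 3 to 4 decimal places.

y_3 = 0.2072

Raoult's law: Kᵢ = Pᵢˢᵃᵗ/P = Pᵢˢᵃᵗ/214.5.
  K_1 = 423.0/214.5 = 1.972028, K_2 = 384.4/214.5 = 1.792075, K_3 = 77.2/214.5 = 0.359907
Newton–Raphson from β = 0.5:
  β = 0.5000: g = 0.04824, g' = -0.5553 → β = 0.5869
  β = 0.5869: g = -0.00144, g' = -0.5916 → β = 0.5844
Converged at β = 0.5844.
Compositions from xᵢ = zᵢ/(1+β(Kᵢ−1)), yᵢ = Kᵢxᵢ:
  1: x = 0.1810, y = 0.3569
  2: x = 0.2432, y = 0.4359
  3: x = 0.5758, y = 0.2072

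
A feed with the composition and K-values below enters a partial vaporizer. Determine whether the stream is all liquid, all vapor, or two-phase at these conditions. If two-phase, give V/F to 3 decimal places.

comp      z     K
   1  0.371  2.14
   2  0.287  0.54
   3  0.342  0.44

two-phase, V/F = 0.169

ΣzᵢKᵢ = 1.099; Σzᵢ/Kᵢ = 1.482.
Both exceed 1, so a two-phase solution exists.
Rachford–Rice: g(ψ) = Σ zᵢ(Kᵢ−1)/(1+ψ(Kᵢ−1)) = 0.
Newton iteration, ψ⁰ = 0.5:
  ψ = 0.500: g = -0.1681, g' = -0.505 → ψ = 0.167
  ψ = 0.167: g = 0.0009, g' = -0.542 → ψ = 0.169
Converged at ψ = 0.169.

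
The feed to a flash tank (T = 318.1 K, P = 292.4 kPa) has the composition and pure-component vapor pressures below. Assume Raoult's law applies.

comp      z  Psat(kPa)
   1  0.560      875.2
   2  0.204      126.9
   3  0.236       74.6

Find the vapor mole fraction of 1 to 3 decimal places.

Raoult's law: Kᵢ = Pᵢˢᵃᵗ/P = Pᵢˢᵃᵗ/292.4.
  K_1 = 875.2/292.4 = 2.99316, K_2 = 126.9/292.4 = 0.43399, K_3 = 74.6/292.4 = 0.25513
Material balance + equilibrium reduce to Σ zᵢ(Kᵢ−1)/(1+ψ(Kᵢ−1)) = 0.
Feasibility: ΣzᵢKᵢ = 1.825, Σzᵢ/Kᵢ = 1.582 — both > 1, two phases present.
Newton–Raphson from ψ = 0.5:
  ψ = 0.500: g = 0.1179, g' = -1.018 → ψ = 0.616
  ψ = 0.616: g = -0.0009, g' = -1.049 → ψ = 0.615
Converged at ψ = 0.615.
Compositions from xᵢ = zᵢ/(1+ψ(Kᵢ−1)), yᵢ = Kᵢxᵢ:
  1: x = 0.252, y = 0.753
  2: x = 0.313, y = 0.136
  3: x = 0.435, y = 0.111

y_1 = 0.753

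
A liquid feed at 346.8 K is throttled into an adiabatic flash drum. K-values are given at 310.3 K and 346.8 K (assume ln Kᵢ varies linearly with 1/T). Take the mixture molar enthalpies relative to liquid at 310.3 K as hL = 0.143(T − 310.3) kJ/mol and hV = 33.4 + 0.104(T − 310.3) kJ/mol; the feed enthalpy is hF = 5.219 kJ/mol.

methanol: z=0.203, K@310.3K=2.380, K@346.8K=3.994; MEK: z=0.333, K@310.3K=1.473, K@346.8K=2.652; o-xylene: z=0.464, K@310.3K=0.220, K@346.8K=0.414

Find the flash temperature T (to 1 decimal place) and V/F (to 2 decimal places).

Adiabatic flash: solve Rachford–Rice at each trial T, then check hF = ψ·hV(T) + (1−ψ)·hL(T).
  T = 310.3 K: K = (2.380, 1.473, 0.220), RR gives ψ = 0.106, H_out = 3.533 kJ/mol
  T = 346.8 K: K = (3.994, 2.652, 0.414), RR gives ψ = 0.689, H_out = 27.239 kJ/mol
  T = 328.6 K: K = (3.130, 2.011, 0.307), RR gives ψ = 0.433, H_out = 16.770 kJ/mol
  T = 319.5 K: K = (2.742, 1.730, 0.262), RR gives ψ = 0.289, H_out = 10.880 kJ/mol
  T = 314.9 K: K = (2.557, 1.598, 0.240), RR gives ψ = 0.204, H_out = 7.445 kJ/mol
  T = 312.6 K: K = (2.468, 1.535, 0.230), RR gives ψ = 0.157, H_out = 5.559 kJ/mol
Linear interpolation between T = 310.3 (H_out = 3.533) and T = 312.6 (H_out = 5.559) on hF = 5.219 gives T ≈ 312.2 K, at which ψ = 0.15.

T = 312.2 K, V/F = 0.15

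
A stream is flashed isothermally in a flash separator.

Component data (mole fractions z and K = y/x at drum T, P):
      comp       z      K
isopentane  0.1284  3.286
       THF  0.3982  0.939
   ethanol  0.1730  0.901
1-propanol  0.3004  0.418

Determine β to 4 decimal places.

β = 0.1211

Material balance + equilibrium reduce to Σ zᵢ(Kᵢ−1)/(1+β(Kᵢ−1)) = 0.
Check two-phase: ΣzᵢKᵢ = 1.0773 > 1 and Σzᵢ/Kᵢ = 1.3738 > 1, so g(0) = 0.0773 > 0 and g(1) = -0.3738 < 0.
Iterate (Newton) starting at β = 0.69:
  β = 0.6900: g = -0.22201, g' = -0.3887 → β = 0.1189
  β = 0.1189: g = 0.00118, g' = -0.5356 → β = 0.1211
Converged at β = 0.1211.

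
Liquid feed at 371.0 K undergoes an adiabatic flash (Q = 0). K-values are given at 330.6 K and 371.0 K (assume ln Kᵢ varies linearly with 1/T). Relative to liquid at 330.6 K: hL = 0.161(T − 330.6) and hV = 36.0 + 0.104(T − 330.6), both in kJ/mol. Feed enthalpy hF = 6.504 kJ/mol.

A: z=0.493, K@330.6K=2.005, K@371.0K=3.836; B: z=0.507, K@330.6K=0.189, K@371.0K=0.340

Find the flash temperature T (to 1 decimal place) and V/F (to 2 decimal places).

Adiabatic flash: solve Rachford–Rice at each trial T, then check hF = ψ·hV(T) + (1−ψ)·hL(T).
  T = 330.6 K: K = (2.005, 0.189), RR gives ψ = 0.103, H_out = 3.723 kJ/mol
  T = 371.0 K: K = (3.836, 0.340), RR gives ψ = 0.568, H_out = 25.651 kJ/mol
  T = 350.8 K: K = (2.826, 0.258), RR gives ψ = 0.387, H_out = 16.723 kJ/mol
  T = 340.7 K: K = (2.392, 0.222), RR gives ψ = 0.269, H_out = 11.167 kJ/mol
  T = 335.6 K: K = (2.191, 0.205), RR gives ψ = 0.194, H_out = 7.745 kJ/mol
  T = 333.1 K: K = (2.097, 0.197), RR gives ψ = 0.151, H_out = 5.835 kJ/mol
  T = 334.4 K: K = (2.145, 0.201), RR gives ψ = 0.174, H_out = 6.851 kJ/mol
  T = 333.8 K: K = (2.123, 0.199), RR gives ψ = 0.164, H_out = 6.388 kJ/mol
  T = 334.1 K: K = (2.134, 0.200), RR gives ψ = 0.169, H_out = 6.621 kJ/mol
Linear interpolation between T = 333.8 (H_out = 6.388) and T = 334.1 (H_out = 6.621) on hF = 6.504 gives T ≈ 333.9 K, at which ψ = 0.17.

T = 333.9 K, V/F = 0.17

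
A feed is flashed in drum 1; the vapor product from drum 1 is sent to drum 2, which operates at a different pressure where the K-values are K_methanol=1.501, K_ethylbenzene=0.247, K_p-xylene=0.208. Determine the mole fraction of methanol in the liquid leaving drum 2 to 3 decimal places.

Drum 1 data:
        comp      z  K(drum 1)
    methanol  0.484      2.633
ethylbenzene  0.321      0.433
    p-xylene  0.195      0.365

Drum 1:
Let ψ₁ = V/F and solve Σ zᵢ(Kᵢ−1)/(1+ψ₁(Kᵢ−1)) = 0.
Check two-phase: ΣzᵢKᵢ = 1.485 > 1 and Σzᵢ/Kᵢ = 1.459 > 1, so g(0) = 0.485 > 0 and g(1) = -0.459 < 0.
Newton iteration, ψ₁⁰ = 0.5:
  ψ₁ = 0.500: g = -0.0003, g' = -0.761 → ψ₁ = 0.500
Converged at ψ₁ = 0.500.
Drum-1 compositions:
  methanol: x = 0.267, y = 0.702
  ethylbenzene: x = 0.448, y = 0.194
  p-xylene: x = 0.286, y = 0.104
Drum-2 feed = drum-1 vapor: z₂ = (0.7018, 0.1939, 0.1042).
Drum 2:
Let ψ₂ = V/F and solve Σ zᵢ(Kᵢ−1)/(1+ψ₂(Kᵢ−1)) = 0.
g(0) = ΣzᵢKᵢ − 1 = 0.123 and g(1) = 1 − Σzᵢ/Kᵢ = -0.754, so a root lies in (0, 1).
Iterate (Newton) starting at ψ₂ = 0.5:
  ψ₂ = 0.500: g = -0.0897, g' = -0.575 → ψ₂ = 0.344
  ψ₂ = 0.344: g = -0.0106, g' = -0.452 → ψ₂ = 0.321
  ψ₂ = 0.321: g = -0.0002, g' = -0.439 → ψ₂ = 0.320
Converged at ψ₂ = 0.320.
  methanol: x = 0.605, y = 0.908
  ethylbenzene: x = 0.256, y = 0.063
  p-xylene: x = 0.140, y = 0.029

x_methanol (drum 2) = 0.605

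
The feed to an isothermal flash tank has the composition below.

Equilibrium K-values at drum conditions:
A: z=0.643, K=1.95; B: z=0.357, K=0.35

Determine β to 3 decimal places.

β = 0.613

Material balance + equilibrium reduce to Σ zᵢ(Kᵢ−1)/(1+β(Kᵢ−1)) = 0.
Check two-phase: ΣzᵢKᵢ = 1.379 > 1 and Σzᵢ/Kᵢ = 1.350 > 1, so g(0) = 0.379 > 0 and g(1) = -0.350 < 0.
Iterate (Newton) starting at β = 0.56:
  β = 0.560: g = 0.0339, g' = -0.620 → β = 0.615
  β = 0.615: g = -0.0008, g' = -0.650 → β = 0.613
Converged at β = 0.613.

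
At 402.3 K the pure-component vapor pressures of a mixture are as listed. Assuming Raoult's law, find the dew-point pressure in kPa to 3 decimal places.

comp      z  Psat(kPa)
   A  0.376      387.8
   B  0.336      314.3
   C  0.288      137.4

At the dew point ψ → 1, so Σzᵢ/Kᵢ = 1 with Kᵢ = Pᵢˢᵃᵗ/P ⇒ 1/P = Σzᵢ/Pᵢˢᵃᵗ.
1/P = 0.376/387.8 + 0.336/314.3 + 0.288/137.4 = 0.004135 ⇒ P = 241.856 kPa

Pdew = 241.856 kPa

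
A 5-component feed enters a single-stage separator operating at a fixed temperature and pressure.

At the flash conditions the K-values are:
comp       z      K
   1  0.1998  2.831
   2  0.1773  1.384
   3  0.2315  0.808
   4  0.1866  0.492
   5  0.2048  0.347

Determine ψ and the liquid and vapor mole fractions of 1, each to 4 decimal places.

ψ = 0.2462, x_1 = 0.1377, y_1 = 0.3899

Newton–Raphson from ψ = 0.5:
  ψ = 0.5000: g = -0.12670, g' = -0.4905 → ψ = 0.2417
  ψ = 0.2417: g = 0.00245, g' = -0.5389 → ψ = 0.2462
Converged at ψ = 0.2462.
Compositions from xᵢ = zᵢ/(1+ψ(Kᵢ−1)), yᵢ = Kᵢxᵢ:
  1: x = 0.1377, y = 0.3899
  2: x = 0.1620, y = 0.2242
  3: x = 0.2430, y = 0.1963
  4: x = 0.2133, y = 0.1049
  5: x = 0.2440, y = 0.0847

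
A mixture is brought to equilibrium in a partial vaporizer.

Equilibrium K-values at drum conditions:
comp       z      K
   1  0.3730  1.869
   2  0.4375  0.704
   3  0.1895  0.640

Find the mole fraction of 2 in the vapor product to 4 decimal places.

y_2 = 0.3565

Newton iteration, V/F⁰ = 0.45:
  V/F = 0.4500: g = 0.00221, g' = -0.2316 → V/F = 0.4595
  V/F = 0.4595: g = 0.00001, g' = -0.2305 → V/F = 0.4596
Converged at V/F = 0.4596.
Compositions from xᵢ = zᵢ/(1+V/F(Kᵢ−1)), yᵢ = Kᵢxᵢ:
  1: x = 0.2666, y = 0.4982
  2: x = 0.5064, y = 0.3565
  3: x = 0.2271, y = 0.1453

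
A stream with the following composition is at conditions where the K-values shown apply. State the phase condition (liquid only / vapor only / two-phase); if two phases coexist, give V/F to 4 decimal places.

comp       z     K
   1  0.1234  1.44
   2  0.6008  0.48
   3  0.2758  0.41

liquid only

ΣzᵢKᵢ = 0.5792; Σzᵢ/Kᵢ = 2.0100.
Since ΣzᵢKᵢ < 1 the mixture is below its bubble point — single liquid phase.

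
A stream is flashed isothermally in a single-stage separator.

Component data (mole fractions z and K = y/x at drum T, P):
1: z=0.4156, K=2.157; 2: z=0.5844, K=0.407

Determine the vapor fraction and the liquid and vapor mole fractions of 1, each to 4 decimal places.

ψ = 0.1957, x_1 = 0.3389, y_1 = 0.7309

Let ψ = V/F and solve Σ zᵢ(Kᵢ−1)/(1+ψ(Kᵢ−1)) = 0.
Feasibility: ΣzᵢKᵢ = 1.1343, Σzᵢ/Kᵢ = 1.6285 — both > 1, two phases present.
Binary case is linear: z₁(K₁−1)(1+ψ(K₂−1)) + z₂(K₂−1)(1+ψ(K₁−1)) = 0
⇒ ψ = [z₁(K₁−1)+z₂(K₂−1)] / [−(K₁−1)(K₂−1)] = 0.13430/0.68610 = 0.1957
Compositions from xᵢ = zᵢ/(1+ψ(Kᵢ−1)), yᵢ = Kᵢxᵢ:
  1: x = 0.3389, y = 0.7309
  2: x = 0.6611, y = 0.2691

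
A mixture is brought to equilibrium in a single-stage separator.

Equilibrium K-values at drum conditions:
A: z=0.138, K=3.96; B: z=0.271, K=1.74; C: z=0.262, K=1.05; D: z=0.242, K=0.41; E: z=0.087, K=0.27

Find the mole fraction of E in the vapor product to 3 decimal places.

Let ψ = V/F and solve Σ zᵢ(Kᵢ−1)/(1+ψ(Kᵢ−1)) = 0.
Check two-phase: ΣzᵢKᵢ = 1.416 > 1 and Σzᵢ/Kᵢ = 1.353 > 1, so g(0) = 0.416 > 0 and g(1) = -0.353 < 0.
Newton–Raphson from ψ = 0.68:
  ψ = 0.680: g = -0.0829, g' = -0.617 → ψ = 0.546
  ψ = 0.546: g = -0.0043, g' = -0.564 → ψ = 0.538
Converged at ψ = 0.538.
Compositions from xᵢ = zᵢ/(1+ψ(Kᵢ−1)), yᵢ = Kᵢxᵢ:
  A: x = 0.053, y = 0.211
  B: x = 0.194, y = 0.337
  C: x = 0.255, y = 0.268
  D: x = 0.355, y = 0.145
  E: x = 0.143, y = 0.039

y_E = 0.039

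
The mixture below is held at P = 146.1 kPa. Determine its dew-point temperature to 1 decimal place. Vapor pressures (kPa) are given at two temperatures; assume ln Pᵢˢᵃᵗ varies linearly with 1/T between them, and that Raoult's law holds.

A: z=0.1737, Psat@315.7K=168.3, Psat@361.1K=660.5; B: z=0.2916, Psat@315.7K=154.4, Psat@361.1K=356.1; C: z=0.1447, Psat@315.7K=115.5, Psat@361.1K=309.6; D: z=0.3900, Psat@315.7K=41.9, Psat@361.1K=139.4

Dew-point temperature: Σzᵢ·P/Pᵢˢᵃᵗ(T) = 1. Interpolate ln Pᵢˢᵃᵗ = aᵢ + bᵢ/T.
  T = 315.7 K: ΣzᵢP/Pᵢˢᵃᵗ = 1.9696
  T = 361.1 K: ΣzᵢP/Pᵢˢᵃᵗ = 0.6351
  T = 338.4 K: ΣzᵢP/Pᵢˢᵃᵗ = 1.0736
  T = 349.8 K: ΣzᵢP/Pᵢˢᵃᵗ = 0.8172
  T = 344.1 K: ΣzᵢP/Pᵢˢᵃᵗ = 0.9344
  T = 341.2 K: ΣzᵢP/Pᵢˢᵃᵗ = 1.0022
Interpolating between 341.2 K and 344.1 K gives T ≈ 341.3 K.

T = 341.3 K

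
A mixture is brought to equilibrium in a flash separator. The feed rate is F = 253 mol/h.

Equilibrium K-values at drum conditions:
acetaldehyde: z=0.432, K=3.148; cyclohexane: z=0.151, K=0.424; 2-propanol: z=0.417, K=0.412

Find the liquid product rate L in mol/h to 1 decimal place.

L = 133.0 mol/h

Let ψ = V/F and solve Σ zᵢ(Kᵢ−1)/(1+ψ(Kᵢ−1)) = 0.
Feasibility: ΣzᵢKᵢ = 1.596, Σzᵢ/Kᵢ = 1.505 — both > 1, two phases present.
Iterate (Newton) starting at ψ = 0.45:
  ψ = 0.450: g = 0.0210, g' = -0.873 → ψ = 0.474
Converged at ψ = 0.474.
Then V = ψ·F = 0.4742·253 = 120.0 mol/h and L = F − V = 133.0 mol/h.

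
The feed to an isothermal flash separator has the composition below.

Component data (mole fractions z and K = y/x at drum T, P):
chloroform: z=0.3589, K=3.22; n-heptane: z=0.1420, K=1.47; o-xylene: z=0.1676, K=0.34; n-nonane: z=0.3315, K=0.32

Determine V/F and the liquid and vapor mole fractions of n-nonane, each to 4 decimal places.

V/F = 0.4194, x_n-nonane = 0.4638, y_n-nonane = 0.1484

Material balance + equilibrium reduce to Σ zᵢ(Kᵢ−1)/(1+V/F(Kᵢ−1)) = 0.
Check two-phase: ΣzᵢKᵢ = 1.5275 > 1 and Σzᵢ/Kᵢ = 1.7369 > 1, so g(0) = 0.5275 > 0 and g(1) = -0.7369 < 0.
Iterate (Newton) starting at V/F = 0.5:
  V/F = 0.5000: g = -0.07499, g' = -0.9324 → V/F = 0.4196
  V/F = 0.4196: g = -0.00012, g' = -0.9358 → V/F = 0.4194
Converged at V/F = 0.4194.
Compositions from xᵢ = zᵢ/(1+V/F(Kᵢ−1)), yᵢ = Kᵢxᵢ:
  chloroform: x = 0.1858, y = 0.5984
  n-heptane: x = 0.1186, y = 0.1744
  o-xylene: x = 0.2318, y = 0.0788
  n-nonane: x = 0.4638, y = 0.1484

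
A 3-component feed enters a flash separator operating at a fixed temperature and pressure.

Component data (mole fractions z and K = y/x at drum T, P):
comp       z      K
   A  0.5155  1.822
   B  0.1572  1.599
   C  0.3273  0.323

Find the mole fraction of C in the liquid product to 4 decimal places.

Material balance + equilibrium reduce to Σ zᵢ(Kᵢ−1)/(1+ψ(Kᵢ−1)) = 0.
g(0) = ΣzᵢKᵢ − 1 = 0.2963 and g(1) = 1 − Σzᵢ/Kᵢ = -0.3946, so a root lies in (0, 1).
Newton iteration, ψ⁰ = 0.5:
  ψ = 0.5000: g = 0.03780, g' = -0.5512 → ψ = 0.5686
  ψ = 0.5686: g = -0.00124, g' = -0.5897 → ψ = 0.5665
Converged at ψ = 0.5665.
Compositions from xᵢ = zᵢ/(1+ψ(Kᵢ−1)), yᵢ = Kᵢxᵢ:
  A: x = 0.3517, y = 0.6408
  B: x = 0.1174, y = 0.1877
  C: x = 0.5309, y = 0.1715

x_C = 0.5309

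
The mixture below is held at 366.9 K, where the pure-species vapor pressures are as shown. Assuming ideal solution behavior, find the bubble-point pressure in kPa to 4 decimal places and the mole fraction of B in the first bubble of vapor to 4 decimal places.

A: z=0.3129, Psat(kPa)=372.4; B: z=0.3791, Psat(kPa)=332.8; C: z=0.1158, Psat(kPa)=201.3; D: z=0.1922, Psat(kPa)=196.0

At the bubble point ψ → 0, so ΣzᵢKᵢ = 1 with Kᵢ = Pᵢˢᵃᵗ/P ⇒ P = ΣzᵢPᵢˢᵃᵗ.
P = 0.3129·372.4 + 0.3791·332.8 + 0.1158·201.3 + 0.1922·196.0 = 303.6702 kPa
yᵢ = zᵢPᵢˢᵃᵗ/P ⇒ y_B = 0.3791·332.8/303.6702 = 0.4155

Pbub = 303.6702 kPa, y_B = 0.4155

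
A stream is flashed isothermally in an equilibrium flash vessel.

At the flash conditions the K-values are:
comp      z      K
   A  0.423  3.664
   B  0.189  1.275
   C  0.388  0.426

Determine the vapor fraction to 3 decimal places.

Let ψ = V/F and solve Σ zᵢ(Kᵢ−1)/(1+ψ(Kᵢ−1)) = 0.
Feasibility: ΣzᵢKᵢ = 1.956, Σzᵢ/Kᵢ = 1.174 — both > 1, two phases present.
Iterate (Newton) starting at ψ = 0.53:
  ψ = 0.530: g = 0.1925, g' = -0.791 → ψ = 0.773
  ψ = 0.773: g = 0.0106, g' = -0.744 → ψ = 0.788
Converged at ψ = 0.788.

ψ = 0.788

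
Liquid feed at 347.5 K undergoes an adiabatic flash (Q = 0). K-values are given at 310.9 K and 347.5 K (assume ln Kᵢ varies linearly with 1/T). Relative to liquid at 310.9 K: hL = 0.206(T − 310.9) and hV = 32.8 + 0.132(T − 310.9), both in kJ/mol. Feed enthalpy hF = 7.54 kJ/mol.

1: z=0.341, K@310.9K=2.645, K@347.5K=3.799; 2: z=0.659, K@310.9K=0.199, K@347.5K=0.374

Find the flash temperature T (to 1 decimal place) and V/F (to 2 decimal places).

T = 325.3 K, V/F = 0.14

Adiabatic flash: solve Rachford–Rice at each trial T, then check hF = ψ·hV(T) + (1−ψ)·hL(T).
  T = 310.9 K: K = (2.645, 0.199), RR gives ψ = 0.025, H_out = 0.824 kJ/mol
  T = 347.5 K: K = (3.799, 0.374), RR gives ψ = 0.309, H_out = 16.847 kJ/mol
  T = 329.2 K: K = (3.202, 0.278), RR gives ψ = 0.173, H_out = 9.203 kJ/mol
  T = 320.0 K: K = (2.917, 0.236), RR gives ψ = 0.102, H_out = 5.167 kJ/mol
  T = 324.6 K: K = (3.058, 0.256), RR gives ψ = 0.138, H_out = 7.217 kJ/mol
  T = 326.9 K: K = (3.130, 0.267), RR gives ψ = 0.156, H_out = 8.217 kJ/mol
Linear interpolation between T = 324.6 (H_out = 7.217) and T = 326.9 (H_out = 8.217) on hF = 7.54 gives T ≈ 325.3 K, at which ψ = 0.14.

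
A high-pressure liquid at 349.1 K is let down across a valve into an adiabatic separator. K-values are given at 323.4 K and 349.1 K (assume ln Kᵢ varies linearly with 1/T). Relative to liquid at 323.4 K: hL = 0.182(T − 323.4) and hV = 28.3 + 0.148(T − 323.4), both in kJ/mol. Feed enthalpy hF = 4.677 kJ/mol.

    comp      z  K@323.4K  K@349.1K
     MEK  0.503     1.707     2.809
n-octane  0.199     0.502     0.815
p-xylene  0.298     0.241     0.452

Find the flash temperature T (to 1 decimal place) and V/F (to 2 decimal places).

Adiabatic flash: solve Rachford–Rice at each trial T, then check hF = ψ·hV(T) + (1−ψ)·hL(T).
  T = 323.4 K: K = (1.707, 0.502, 0.241), RR gives ψ = 0.064, H_out = 1.819 kJ/mol
  T = 349.1 K: K = (2.809, 0.815, 0.452), RR gives ψ = 0.866, H_out = 28.423 kJ/mol
  T = 336.2 K: K = (2.209, 0.645, 0.334), RR gives ψ = 0.492, H_out = 16.047 kJ/mol
  T = 329.8 K: K = (1.947, 0.570, 0.284), RR gives ψ = 0.302, H_out = 9.646 kJ/mol
  T = 326.6 K: K = (1.824, 0.535, 0.262), RR gives ψ = 0.192, H_out = 6.003 kJ/mol
  T = 325.0 K: K = (1.765, 0.519, 0.251), RR gives ψ = 0.131, H_out = 3.994 kJ/mol
Linear interpolation between T = 325.0 (H_out = 3.994) and T = 326.6 (H_out = 6.003) on hF = 4.677 gives T ≈ 325.5 K, at which ψ = 0.15.

T = 325.5 K, V/F = 0.15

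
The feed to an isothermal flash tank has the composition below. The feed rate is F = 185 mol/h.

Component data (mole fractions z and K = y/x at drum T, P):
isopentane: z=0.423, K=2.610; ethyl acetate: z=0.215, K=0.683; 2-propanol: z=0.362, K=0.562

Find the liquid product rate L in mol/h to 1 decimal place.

Newton iteration, V/F⁰ = 0.44:
  V/F = 0.440: g = 0.1230, g' = -0.511 → V/F = 0.681
  V/F = 0.681: g = 0.0122, g' = -0.426 → V/F = 0.709
Converged at V/F = 0.709.
Then V = V/F·F = 0.7093·185 = 131.2 mol/h and L = F − V = 53.8 mol/h.

L = 53.8 mol/h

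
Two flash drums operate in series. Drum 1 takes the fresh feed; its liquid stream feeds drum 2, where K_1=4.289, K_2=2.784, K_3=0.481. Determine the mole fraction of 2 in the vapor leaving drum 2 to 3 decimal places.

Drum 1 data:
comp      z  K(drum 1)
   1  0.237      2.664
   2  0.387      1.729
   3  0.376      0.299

y_2 (drum 2) = 0.409

Drum 1:
Newton iteration, ψ₁⁰ = 0.5:
  ψ₁ = 0.500: g = 0.0162, g' = -0.744 → ψ₁ = 0.522
Converged at ψ₁ = 0.522.
Drum-1 compositions:
  1: x = 0.127, y = 0.338
  2: x = 0.280, y = 0.485
  3: x = 0.593, y = 0.177
Drum-2 feed = drum-1 liquid: z₂ = (0.1269, 0.2804, 0.5927).
Drum 2:
Material balance + equilibrium reduce to Σ zᵢ(Kᵢ−1)/(1+ψ₂(Kᵢ−1)) = 0.
Check two-phase: ΣzᵢKᵢ = 1.610 > 1 and Σzᵢ/Kᵢ = 1.363 > 1, so g(0) = 0.610 > 0 and g(1) = -0.363 < 0.
Iterate (Newton) starting at ψ₂ = 0.33:
  ψ₂ = 0.330: g = 0.1437, g' = -0.902 → ψ₂ = 0.489
  ψ₂ = 0.489: g = 0.0146, g' = -0.743 → ψ₂ = 0.509
Converged at ψ₂ = 0.509.
  1: x = 0.047, y = 0.203
  2: x = 0.147, y = 0.409
  3: x = 0.806, y = 0.388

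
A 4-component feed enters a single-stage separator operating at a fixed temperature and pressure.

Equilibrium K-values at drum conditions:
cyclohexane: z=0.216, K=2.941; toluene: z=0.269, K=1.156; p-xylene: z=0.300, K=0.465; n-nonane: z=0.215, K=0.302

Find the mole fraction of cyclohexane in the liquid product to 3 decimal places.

x_cyclohexane = 0.159

Let ψ = V/F and solve Σ zᵢ(Kᵢ−1)/(1+ψ(Kᵢ−1)) = 0.
g(0) = ΣzᵢKᵢ − 1 = 0.151 and g(1) = 1 − Σzᵢ/Kᵢ = -0.663, so a root lies in (0, 1).
Newton iteration, ψ⁰ = 0.62:
  ψ = 0.620: g = -0.2762, g' = -0.691 → ψ = 0.220
  ψ = 0.220: g = -0.0250, g' = -0.662 → ψ = 0.182
  ψ = 0.182: g = 0.0006, g' = -0.693 → ψ = 0.183
Converged at ψ = 0.183.
Compositions from xᵢ = zᵢ/(1+ψ(Kᵢ−1)), yᵢ = Kᵢxᵢ:
  cyclohexane: x = 0.159, y = 0.469
  toluene: x = 0.262, y = 0.302
  p-xylene: x = 0.333, y = 0.155
  n-nonane: x = 0.247, y = 0.074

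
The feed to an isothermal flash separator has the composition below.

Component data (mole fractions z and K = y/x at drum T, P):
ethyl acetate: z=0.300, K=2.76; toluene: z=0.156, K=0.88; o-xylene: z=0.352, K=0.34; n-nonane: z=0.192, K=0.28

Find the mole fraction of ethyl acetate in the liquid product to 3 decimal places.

x_ethyl acetate = 0.243

Rachford–Rice: g(β) = Σ zᵢ(Kᵢ−1)/(1+β(Kᵢ−1)) = 0.
g(0) = ΣzᵢKᵢ − 1 = 0.139 and g(1) = 1 − Σzᵢ/Kᵢ = -1.007, so a root lies in (0, 1).
Newton–Raphson from β = 0.5:
  β = 0.500: g = -0.3018, g' = -0.850 → β = 0.145
  β = 0.145: g = -0.0096, g' = -0.904 → β = 0.134
Converged at β = 0.134.
Compositions from xᵢ = zᵢ/(1+β(Kᵢ−1)), yᵢ = Kᵢxᵢ:
  ethyl acetate: x = 0.243, y = 0.670
  toluene: x = 0.159, y = 0.140
  o-xylene: x = 0.386, y = 0.131
  n-nonane: x = 0.213, y = 0.060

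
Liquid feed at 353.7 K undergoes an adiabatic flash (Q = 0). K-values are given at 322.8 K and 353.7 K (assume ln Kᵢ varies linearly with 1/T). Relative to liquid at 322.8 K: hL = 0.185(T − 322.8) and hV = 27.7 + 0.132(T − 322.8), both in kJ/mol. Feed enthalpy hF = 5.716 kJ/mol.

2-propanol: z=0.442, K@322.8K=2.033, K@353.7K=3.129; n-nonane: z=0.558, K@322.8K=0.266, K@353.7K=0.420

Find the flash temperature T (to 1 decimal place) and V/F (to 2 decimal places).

T = 328.8 K, V/F = 0.17

Adiabatic flash: solve Rachford–Rice at each trial T, then check hF = ψ·hV(T) + (1−ψ)·hL(T).
  T = 322.8 K: K = (2.033, 0.266), RR gives ψ = 0.062, H_out = 1.718 kJ/mol
  T = 353.7 K: K = (3.129, 0.420), RR gives ψ = 0.500, H_out = 18.747 kJ/mol
  T = 338.2 K: K = (2.545, 0.338), RR gives ψ = 0.306, H_out = 11.078 kJ/mol
  T = 330.5 K: K = (2.281, 0.300), RR gives ψ = 0.196, H_out = 6.778 kJ/mol
  T = 326.6 K: K = (2.153, 0.283), RR gives ψ = 0.132, H_out = 4.341 kJ/mol
  T = 328.6 K: K = (2.218, 0.292), RR gives ψ = 0.166, H_out = 5.618 kJ/mol
Linear interpolation between T = 328.6 (H_out = 5.618) and T = 330.5 (H_out = 6.778) on hF = 5.716 gives T ≈ 328.8 K, at which ψ = 0.17.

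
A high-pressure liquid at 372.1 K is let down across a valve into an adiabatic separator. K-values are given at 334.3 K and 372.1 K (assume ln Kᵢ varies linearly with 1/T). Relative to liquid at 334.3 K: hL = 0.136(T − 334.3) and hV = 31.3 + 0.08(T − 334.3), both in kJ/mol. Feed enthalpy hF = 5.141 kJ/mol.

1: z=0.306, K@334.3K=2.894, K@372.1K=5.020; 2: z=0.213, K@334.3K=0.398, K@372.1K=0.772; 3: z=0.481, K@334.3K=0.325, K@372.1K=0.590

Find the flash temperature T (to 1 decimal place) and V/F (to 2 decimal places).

Adiabatic flash: solve Rachford–Rice at each trial T, then check hF = ψ·hV(T) + (1−ψ)·hL(T).
  T = 334.3 K: K = (2.894, 0.398, 0.325), RR gives ψ = 0.102, H_out = 3.205 kJ/mol
  T = 372.1 K: K = (5.020, 0.772, 0.590), RR gives ψ = 0.677, H_out = 24.905 kJ/mol
  T = 353.2 K: K = (3.868, 0.564, 0.445), RR gives ψ = 0.347, H_out = 13.059 kJ/mol
  T = 343.8 K: K = (3.362, 0.477, 0.382), RR gives ψ = 0.225, H_out = 8.228 kJ/mol
  T = 339.1 K: K = (3.125, 0.436, 0.353), RR gives ψ = 0.166, H_out = 5.795 kJ/mol
  T = 336.7 K: K = (3.008, 0.417, 0.339), RR gives ψ = 0.135, H_out = 4.518 kJ/mol
Linear interpolation between T = 336.7 (H_out = 4.518) and T = 339.1 (H_out = 5.795) on hF = 5.141 gives T ≈ 337.9 K, at which ψ = 0.15.

T = 337.9 K, V/F = 0.15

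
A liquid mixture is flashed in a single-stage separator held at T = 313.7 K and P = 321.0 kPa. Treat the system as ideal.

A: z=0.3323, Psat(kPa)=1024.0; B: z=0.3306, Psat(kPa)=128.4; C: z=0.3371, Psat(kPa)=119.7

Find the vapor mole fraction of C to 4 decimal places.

Raoult's law: Kᵢ = Pᵢˢᵃᵗ/P = Pᵢˢᵃᵗ/321.0.
  K_A = 1024.0/321.0 = 3.190031, K_B = 128.4/321.0 = 0.400000, K_C = 119.7/321.0 = 0.372897
Newton–Raphson from V/F = 0.67:
  V/F = 0.6700: g = -0.40133, g' = -0.9889 → V/F = 0.2642
  V/F = 0.2642: g = -0.02807, g' = -0.9981 → V/F = 0.2361
  V/F = 0.2361: g = 0.00053, g' = -1.0368 → V/F = 0.2366
Converged at V/F = 0.2366.
Compositions from xᵢ = zᵢ/(1+V/F(Kᵢ−1)), yᵢ = Kᵢxᵢ:
  A: x = 0.2189, y = 0.6983
  B: x = 0.3853, y = 0.1541
  C: x = 0.3958, y = 0.1476

y_C = 0.1476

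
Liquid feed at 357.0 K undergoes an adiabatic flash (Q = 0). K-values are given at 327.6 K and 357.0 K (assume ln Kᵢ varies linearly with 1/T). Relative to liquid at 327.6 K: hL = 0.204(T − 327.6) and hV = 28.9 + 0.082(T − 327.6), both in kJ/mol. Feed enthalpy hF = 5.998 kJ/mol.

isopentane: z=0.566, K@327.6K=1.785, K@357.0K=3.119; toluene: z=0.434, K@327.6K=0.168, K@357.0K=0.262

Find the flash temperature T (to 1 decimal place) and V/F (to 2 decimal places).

Adiabatic flash: solve Rachford–Rice at each trial T, then check hF = ψ·hV(T) + (1−ψ)·hL(T).
  T = 327.6 K: K = (1.785, 0.168), RR gives ψ = 0.127, H_out = 3.683 kJ/mol
  T = 357.0 K: K = (3.119, 0.262), RR gives ψ = 0.562, H_out = 20.227 kJ/mol
  T = 342.3 K: K = (2.388, 0.212), RR gives ψ = 0.405, H_out = 13.988 kJ/mol
  T = 335.0 K: K = (2.073, 0.189), RR gives ψ = 0.294, H_out = 9.734 kJ/mol
  T = 331.3 K: K = (1.925, 0.178), RR gives ψ = 0.220, H_out = 7.011 kJ/mol
  T = 329.5 K: K = (1.856, 0.173), RR gives ψ = 0.178, H_out = 5.483 kJ/mol
Linear interpolation between T = 329.5 (H_out = 5.483) and T = 331.3 (H_out = 7.011) on hF = 5.998 gives T ≈ 330.1 K, at which ψ = 0.19.

T = 330.1 K, V/F = 0.19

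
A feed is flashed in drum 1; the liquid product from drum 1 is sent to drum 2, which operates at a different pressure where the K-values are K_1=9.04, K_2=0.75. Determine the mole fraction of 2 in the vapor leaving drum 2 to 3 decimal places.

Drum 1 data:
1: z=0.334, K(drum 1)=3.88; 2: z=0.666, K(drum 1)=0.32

Drum 1:
Binary case is linear: z₁(K₁−1)(1+ψ₁(K₂−1)) + z₂(K₂−1)(1+ψ₁(K₁−1)) = 0
⇒ ψ₁ = [z₁(K₁−1)+z₂(K₂−1)] / [−(K₁−1)(K₂−1)] = 0.5090/1.9584 = 0.260
Drum-1 compositions:
  1: x = 0.191, y = 0.741
  2: x = 0.809, y = 0.259
Drum-2 feed = drum-1 liquid: z₂ = (0.1910, 0.8090).
Drum 2:
Binary case is linear: z₁(K₁−1)(1+ψ₂(K₂−1)) + z₂(K₂−1)(1+ψ₂(K₁−1)) = 0
⇒ ψ₂ = [z₁(K₁−1)+z₂(K₂−1)] / [−(K₁−1)(K₂−1)] = 1.3335/2.0100 = 0.663
  1: x = 0.030, y = 0.273
  2: x = 0.970, y = 0.727

y_2 (drum 2) = 0.727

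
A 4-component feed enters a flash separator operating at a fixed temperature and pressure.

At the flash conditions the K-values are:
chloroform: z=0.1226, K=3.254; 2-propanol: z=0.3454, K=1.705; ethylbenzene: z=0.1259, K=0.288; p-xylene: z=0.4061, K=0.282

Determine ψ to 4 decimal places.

Material balance + equilibrium reduce to Σ zᵢ(Kᵢ−1)/(1+ψ(Kᵢ−1)) = 0.
g(0) = ΣzᵢKᵢ − 1 = 0.1386 and g(1) = 1 − Σzᵢ/Kᵢ = -1.1175, so a root lies in (0, 1).
Newton iteration, ψ⁰ = 0.68:
  ψ = 0.6800: g = -0.46983, g' = -1.2148 → ψ = 0.2932
  ψ = 0.2932: g = -0.11447, g' = -0.7815 → ψ = 0.1468
  ψ = 0.1468: g = 0.00230, g' = -0.8339 → ψ = 0.1495
Converged at ψ = 0.1495.

ψ = 0.1495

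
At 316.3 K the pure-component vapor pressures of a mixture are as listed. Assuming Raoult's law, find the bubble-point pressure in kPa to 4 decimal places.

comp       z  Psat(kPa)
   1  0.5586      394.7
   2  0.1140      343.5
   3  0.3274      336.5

At the bubble point ψ → 0, so ΣzᵢKᵢ = 1 with Kᵢ = Pᵢˢᵃᵗ/P ⇒ P = ΣzᵢPᵢˢᵃᵗ.
P = 0.5586·394.7 + 0.1140·343.5 + 0.3274·336.5 = 369.8085 kPa

Pbub = 369.8085 kPa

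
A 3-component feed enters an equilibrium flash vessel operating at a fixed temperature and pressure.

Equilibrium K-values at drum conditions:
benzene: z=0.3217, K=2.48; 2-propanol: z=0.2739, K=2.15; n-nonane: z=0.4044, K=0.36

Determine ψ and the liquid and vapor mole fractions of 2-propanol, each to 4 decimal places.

Material balance + equilibrium reduce to Σ zᵢ(Kᵢ−1)/(1+ψ(Kᵢ−1)) = 0.
g(0) = ΣzᵢKᵢ − 1 = 0.5323 and g(1) = 1 − Σzᵢ/Kᵢ = -0.3804, so a root lies in (0, 1).
Iterate (Newton) starting at ψ = 0.35:
  ψ = 0.3500: g = 0.20471, g' = -0.7650 → ψ = 0.6176
  ψ = 0.6176: g = 0.00495, g' = -0.7691 → ψ = 0.6240
Converged at ψ = 0.6240.
Compositions from xᵢ = zᵢ/(1+ψ(Kᵢ−1)), yᵢ = Kᵢxᵢ:
  benzene: x = 0.1672, y = 0.4148
  2-propanol: x = 0.1595, y = 0.3429
  n-nonane: x = 0.6733, y = 0.2424

ψ = 0.6240, x_2-propanol = 0.1595, y_2-propanol = 0.3429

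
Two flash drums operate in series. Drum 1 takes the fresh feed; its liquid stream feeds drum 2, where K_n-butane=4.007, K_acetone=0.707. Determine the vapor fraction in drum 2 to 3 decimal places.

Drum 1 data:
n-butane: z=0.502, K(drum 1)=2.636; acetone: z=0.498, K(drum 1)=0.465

Drum 1:
Let ψ₁ = V/F and solve Σ zᵢ(Kᵢ−1)/(1+ψ₁(Kᵢ−1)) = 0.
g(0) = ΣzᵢKᵢ − 1 = 0.555 and g(1) = 1 − Σzᵢ/Kᵢ = -0.261, so a root lies in (0, 1).
Newton–Raphson from ψ₁ = 0.5:
  ψ₁ = 0.500: g = 0.0880, g' = -0.672 → ψ₁ = 0.631
  ψ₁ = 0.631: g = 0.0019, g' = -0.650 → ψ₁ = 0.634
Converged at ψ₁ = 0.634.
Drum-1 compositions:
  n-butane: x = 0.246, y = 0.650
  acetone: x = 0.754, y = 0.350
Drum-2 feed = drum-1 liquid: z₂ = (0.2464, 0.7536).
Drum 2:
Binary case is linear: z₁(K₁−1)(1+ψ₂(K₂−1)) + z₂(K₂−1)(1+ψ₂(K₁−1)) = 0
⇒ ψ₂ = [z₁(K₁−1)+z₂(K₂−1)] / [−(K₁−1)(K₂−1)] = 0.5202/0.8811 = 0.590
  n-butane: x = 0.089, y = 0.356
  acetone: x = 0.911, y = 0.644

V/F (drum 2) = 0.590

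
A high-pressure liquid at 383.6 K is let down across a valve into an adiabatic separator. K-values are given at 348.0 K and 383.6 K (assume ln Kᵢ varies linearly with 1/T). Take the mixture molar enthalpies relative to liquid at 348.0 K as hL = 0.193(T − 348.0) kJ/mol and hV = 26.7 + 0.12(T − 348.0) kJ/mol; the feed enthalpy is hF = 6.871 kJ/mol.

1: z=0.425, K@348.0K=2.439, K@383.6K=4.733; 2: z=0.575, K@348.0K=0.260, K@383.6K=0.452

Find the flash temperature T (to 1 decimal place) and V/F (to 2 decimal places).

Adiabatic flash: solve Rachford–Rice at each trial T, then check hF = ψ·hV(T) + (1−ψ)·hL(T).
  T = 348.0 K: K = (2.439, 0.260), RR gives ψ = 0.175, H_out = 4.666 kJ/mol
  T = 383.6 K: K = (4.733, 0.452), RR gives ψ = 0.622, H_out = 21.850 kJ/mol
  T = 365.8 K: K = (3.453, 0.347), RR gives ψ = 0.417, H_out = 14.024 kJ/mol
  T = 356.9 K: K = (2.915, 0.302), RR gives ψ = 0.308, H_out = 9.748 kJ/mol
  T = 352.4 K: K = (2.667, 0.280), RR gives ψ = 0.245, H_out = 7.320 kJ/mol
  T = 350.2 K: K = (2.551, 0.270), RR gives ψ = 0.211, H_out = 6.035 kJ/mol
Linear interpolation between T = 350.2 (H_out = 6.035) and T = 352.4 (H_out = 7.320) on hF = 6.871 gives T ≈ 351.6 K, at which ψ = 0.23.

T = 351.6 K, V/F = 0.23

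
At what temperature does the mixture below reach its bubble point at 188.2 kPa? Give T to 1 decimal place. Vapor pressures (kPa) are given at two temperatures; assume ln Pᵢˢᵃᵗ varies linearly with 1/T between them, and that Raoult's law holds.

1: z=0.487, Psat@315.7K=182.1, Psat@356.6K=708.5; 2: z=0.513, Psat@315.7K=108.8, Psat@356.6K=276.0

T = 323.9 K

Bubble-point temperature: ΣzᵢPᵢˢᵃᵗ(T) = P. Interpolate ln Pᵢˢᵃᵗ = aᵢ + bᵢ/T.
  T = 315.7 K: ΣzᵢPᵢˢᵃᵗ = 144.50 kPa
  T = 356.6 K: ΣzᵢPᵢˢᵃᵗ = 486.63 kPa
  T = 336.1 K: ΣzᵢPᵢˢᵃᵗ = 273.35 kPa
  T = 325.9 K: ΣzᵢPᵢˢᵃᵗ = 200.44 kPa
  T = 320.8 K: ΣzᵢPᵢˢᵃᵗ = 170.56 kPa
  T = 323.4 K: ΣzᵢPᵢˢᵃᵗ = 185.29 kPa
Interpolating between 323.4 K and 325.9 K gives T ≈ 323.9 K.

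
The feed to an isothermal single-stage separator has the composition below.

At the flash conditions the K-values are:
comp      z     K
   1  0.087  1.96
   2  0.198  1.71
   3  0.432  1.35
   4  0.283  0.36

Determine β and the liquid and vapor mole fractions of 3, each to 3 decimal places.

β = 0.558, x_3 = 0.361, y_3 = 0.488

Let β = V/F and solve Σ zᵢ(Kᵢ−1)/(1+β(Kᵢ−1)) = 0.
Check two-phase: ΣzᵢKᵢ = 1.194 > 1 and Σzᵢ/Kᵢ = 1.266 > 1, so g(0) = 0.194 > 0 and g(1) = -0.266 < 0.
Newton iteration, β⁰ = 0.53:
  β = 0.530: g = 0.0109, g' = -0.391 → β = 0.558
Converged at β = 0.558.
Compositions from xᵢ = zᵢ/(1+β(Kᵢ−1)), yᵢ = Kᵢxᵢ:
  1: x = 0.057, y = 0.111
  2: x = 0.142, y = 0.243
  3: x = 0.361, y = 0.488
  4: x = 0.440, y = 0.158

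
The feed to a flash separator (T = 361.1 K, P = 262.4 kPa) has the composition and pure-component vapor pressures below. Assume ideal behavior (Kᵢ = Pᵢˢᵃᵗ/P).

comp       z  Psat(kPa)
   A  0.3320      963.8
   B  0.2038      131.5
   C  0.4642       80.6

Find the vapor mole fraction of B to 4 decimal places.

y_B = 0.1182

Raoult's law: Kᵢ = Pᵢˢᵃᵗ/P = Pᵢˢᵃᵗ/262.4.
  K_A = 963.8/262.4 = 3.673018, K_B = 131.5/262.4 = 0.501143, K_C = 80.6/262.4 = 0.307165
Material balance + equilibrium reduce to Σ zᵢ(Kᵢ−1)/(1+ψ(Kᵢ−1)) = 0.
Feasibility: ΣzᵢKᵢ = 1.4642, Σzᵢ/Kᵢ = 2.0083 — both > 1, two phases present.
Newton–Raphson from ψ = 0.69:
  ψ = 0.6900: g = -0.45922, g' = -1.2291 → ψ = 0.3164
  ψ = 0.3164: g = -0.05179, g' = -1.1334 → ψ = 0.2707
  ψ = 0.2707: g = 0.00152, g' = -1.2039 → ψ = 0.2719
Converged at ψ = 0.2719.
Compositions from xᵢ = zᵢ/(1+ψ(Kᵢ−1)), yᵢ = Kᵢxᵢ:
  A: x = 0.1923, y = 0.7062
  B: x = 0.2358, y = 0.1182
  C: x = 0.5720, y = 0.1757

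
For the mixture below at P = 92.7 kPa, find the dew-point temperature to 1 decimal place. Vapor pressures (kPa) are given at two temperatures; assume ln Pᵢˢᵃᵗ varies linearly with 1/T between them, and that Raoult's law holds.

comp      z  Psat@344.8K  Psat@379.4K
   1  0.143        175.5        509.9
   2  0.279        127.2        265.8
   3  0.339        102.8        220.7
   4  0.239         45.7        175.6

T = 346.8 K

Dew-point temperature: Σzᵢ·P/Pᵢˢᵃᵗ(T) = 1. Interpolate ln Pᵢˢᵃᵗ = aᵢ + bᵢ/T.
  T = 344.8 K: ΣzᵢP/Pᵢˢᵃᵗ = 1.0694
  T = 379.4 K: ΣzᵢP/Pᵢˢᵃᵗ = 0.3919
  T = 362.1 K: ΣzᵢP/Pᵢˢᵃᵗ = 0.6258
  T = 353.5 K: ΣzᵢP/Pᵢˢᵃᵗ = 0.8092
  T = 349.1 K: ΣzᵢP/Pᵢˢᵃᵗ = 0.9294
  T = 347.0 K: ΣzᵢP/Pᵢˢᵃᵗ = 0.9947
Interpolating between 344.8 K and 347.0 K gives T ≈ 346.8 K.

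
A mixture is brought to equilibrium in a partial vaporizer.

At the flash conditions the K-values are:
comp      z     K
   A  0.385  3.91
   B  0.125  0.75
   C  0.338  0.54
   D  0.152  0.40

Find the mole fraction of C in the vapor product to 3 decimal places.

y_C = 0.255

Newton iteration, ψ⁰ = 0.47:
  ψ = 0.470: g = 0.1124, g' = -0.814 → ψ = 0.608
  ψ = 0.608: g = 0.0083, g' = -0.709 → ψ = 0.620
Converged at ψ = 0.620.
Compositions from xᵢ = zᵢ/(1+ψ(Kᵢ−1)), yᵢ = Kᵢxᵢ:
  A: x = 0.137, y = 0.537
  B: x = 0.148, y = 0.111
  C: x = 0.473, y = 0.255
  D: x = 0.242, y = 0.097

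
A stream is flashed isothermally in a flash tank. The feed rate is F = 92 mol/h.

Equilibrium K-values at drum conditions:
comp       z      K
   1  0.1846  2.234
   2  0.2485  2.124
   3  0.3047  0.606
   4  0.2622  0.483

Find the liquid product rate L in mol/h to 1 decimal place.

L = 48.6 mol/h

Rachford–Rice: g(V/F) = Σ zᵢ(Kᵢ−1)/(1+V/F(Kᵢ−1)) = 0.
Check two-phase: ΣzᵢKᵢ = 1.2515 > 1 and Σzᵢ/Kᵢ = 1.2453 > 1, so g(0) = 0.2515 > 0 and g(1) = -0.2453 < 0.
Newton iteration, V/F⁰ = 0.5:
  V/F = 0.5000: g = -0.01263, g' = -0.4370 → V/F = 0.4711
  V/F = 0.4711: g = 0.00005, g' = -0.4404 → V/F = 0.4712
Converged at V/F = 0.4712.
Then V = V/F·F = 0.4712·92 = 43.4 mol/h and L = F − V = 48.6 mol/h.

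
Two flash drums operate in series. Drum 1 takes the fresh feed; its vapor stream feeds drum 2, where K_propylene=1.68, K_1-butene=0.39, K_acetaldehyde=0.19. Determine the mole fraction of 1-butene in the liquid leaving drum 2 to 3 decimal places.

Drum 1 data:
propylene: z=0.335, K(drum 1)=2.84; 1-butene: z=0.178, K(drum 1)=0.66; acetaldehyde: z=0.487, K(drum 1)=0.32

x_1-butene (drum 2) = 0.180

Drum 1:
Let ψ₁ = V/F and solve Σ zᵢ(Kᵢ−1)/(1+ψ₁(Kᵢ−1)) = 0.
Check two-phase: ΣzᵢKᵢ = 1.225 > 1 and Σzᵢ/Kᵢ = 1.910 > 1, so g(0) = 0.225 > 0 and g(1) = -0.910 < 0.
Iterate (Newton) starting at ψ₁ = 0.45:
  ψ₁ = 0.450: g = -0.2114, g' = -0.836 → ψ₁ = 0.197
  ψ₁ = 0.197: g = 0.0052, g' = -0.935 → ψ₁ = 0.203
Converged at ψ₁ = 0.203.
Drum-1 compositions:
  propylene: x = 0.244, y = 0.693
  1-butene: x = 0.191, y = 0.126
  acetaldehyde: x = 0.565, y = 0.181
Drum-2 feed = drum-1 vapor: z₂ = (0.6931, 0.1262, 0.1807).
Drum 2:
Let ψ₂ = V/F and solve Σ zᵢ(Kᵢ−1)/(1+ψ₂(Kᵢ−1)) = 0.
g(0) = ΣzᵢKᵢ − 1 = 0.248 and g(1) = 1 − Σzᵢ/Kᵢ = -0.687, so a root lies in (0, 1).
Newton–Raphson from ψ₂ = 0.68:
  ψ₂ = 0.680: g = -0.1351, g' = -0.875 → ψ₂ = 0.525
  ψ₂ = 0.525: g = -0.0209, g' = -0.635 → ψ₂ = 0.493
  ψ₂ = 0.493: g = -0.0005, g' = -0.604 → ψ₂ = 0.492
Converged at ψ₂ = 0.492.
  propylene: x = 0.519, y = 0.873
  1-butene: x = 0.180, y = 0.070
  acetaldehyde: x = 0.300, y = 0.057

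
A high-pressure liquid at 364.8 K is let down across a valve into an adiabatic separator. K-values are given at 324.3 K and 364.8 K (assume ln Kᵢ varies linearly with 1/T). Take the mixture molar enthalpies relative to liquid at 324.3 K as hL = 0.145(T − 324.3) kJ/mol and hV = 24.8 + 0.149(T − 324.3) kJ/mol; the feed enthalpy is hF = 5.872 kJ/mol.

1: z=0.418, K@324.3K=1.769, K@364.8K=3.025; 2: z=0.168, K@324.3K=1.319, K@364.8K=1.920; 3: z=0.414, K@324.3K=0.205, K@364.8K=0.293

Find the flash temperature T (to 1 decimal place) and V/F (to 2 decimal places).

T = 329.9 K, V/F = 0.20

Adiabatic flash: solve Rachford–Rice at each trial T, then check hF = ψ·hV(T) + (1−ψ)·hL(T).
  T = 324.3 K: K = (1.769, 1.319, 0.205), RR gives ψ = 0.087, H_out = 2.150 kJ/mol
  T = 364.8 K: K = (3.025, 1.920, 0.293), RR gives ψ = 0.574, H_out = 20.200 kJ/mol
  T = 344.6 K: K = (2.352, 1.610, 0.248), RR gives ψ = 0.404, H_out = 13.003 kJ/mol
  T = 334.5 K: K = (2.050, 1.462, 0.226), RR gives ψ = 0.278, H_out = 8.396 kJ/mol
  T = 329.4 K: K = (1.906, 1.390, 0.215), RR gives ψ = 0.194, H_out = 5.555 kJ/mol
  T = 331.9 K: K = (1.976, 1.425, 0.221), RR gives ψ = 0.238, H_out = 7.005 kJ/mol
  T = 330.6 K: K = (1.940, 1.407, 0.218), RR gives ψ = 0.216, H_out = 6.266 kJ/mol
Linear interpolation between T = 329.4 (H_out = 5.555) and T = 330.6 (H_out = 6.266) on hF = 5.872 gives T ≈ 329.9 K, at which ψ = 0.20.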